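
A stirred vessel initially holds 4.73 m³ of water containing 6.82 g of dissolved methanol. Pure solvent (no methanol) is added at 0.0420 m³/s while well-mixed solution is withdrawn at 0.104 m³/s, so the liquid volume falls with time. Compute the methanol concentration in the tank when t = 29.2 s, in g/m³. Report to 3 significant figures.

1.04 g/m³

Let m(t) be the amount of methanol. Volume: V(t) = V₀ + (Q_in − Q_out) t = 4.73 − 0.062000 t; V(29.2) = 2.9196 m³.
Species balance (pure solvent in): dm/dt = −Q_out · m/V(t).
Separate: dm/m = −Q_out dt/V(t) ⇒ ln(m/m₀) = −(Q_out/(Q_in−Q_out)) ln(V/V₀).
m = m₀ (V₀/V)^(Q_out/(Q_in−Q_out)) = 6.82 × (4.73/2.9196)^(-1.6774) = 3.0360 g.
C = m/V = 3.0360/2.9196 = 1.0399 g/m³.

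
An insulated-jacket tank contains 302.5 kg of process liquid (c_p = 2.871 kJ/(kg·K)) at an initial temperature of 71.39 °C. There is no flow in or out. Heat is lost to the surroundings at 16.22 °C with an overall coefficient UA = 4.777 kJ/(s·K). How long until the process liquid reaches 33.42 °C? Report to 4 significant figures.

211.9 s

M c_p dT/dt = −UA(T − T_amb).
τ = M c_p/UA = 181.804 s; T_ss = T_amb = 16.2200 °C.
T(t) = T_ss + (T₀ − T_ss)e^(−t/τ); set T = 33.42:
t = −τ ln[(T − T_ss)/(T₀ − T_ss)] = −181.804 · ln(0.311764) = 211.894 s.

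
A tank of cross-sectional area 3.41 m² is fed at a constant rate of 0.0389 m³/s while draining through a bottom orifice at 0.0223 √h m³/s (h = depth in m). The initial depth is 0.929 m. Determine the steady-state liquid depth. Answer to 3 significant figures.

3.04 m

A dh/dt = Q_in − 0.0223 √h. Steady state requires inflow = outflow:
Q_in = 0.0223 √h_ss ⇒ √h_ss = 0.0389/0.0223 = 1.7444.
h_ss = 1.7444² = 3.0429 m. (Since h₀ = 0.929 m < h_ss, the level will rise toward this value.)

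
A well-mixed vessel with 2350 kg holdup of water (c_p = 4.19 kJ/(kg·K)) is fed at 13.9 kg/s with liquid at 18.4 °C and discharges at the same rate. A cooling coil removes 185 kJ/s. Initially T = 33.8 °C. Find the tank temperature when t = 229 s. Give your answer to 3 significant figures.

Heat balance on the well-mixed liquid: M c_p dT/dt = ṁ c_p (T_in − T) − 185.
Rearrange: dT/dt = (T_ss − T)/τ with τ = M/ṁ = 169.06 s and T_ss = T_in − Q̇/(ṁ c_p) = 15.224 °C.
Integrating: T(t) = T_ss + (T₀ − T_ss) e^(−t/τ).
T(229) = 15.224 + (18.576)·e^(−229/169.06) = 15.224 + (18.576)·0.25807 = 20.018 °C.

20.0 °C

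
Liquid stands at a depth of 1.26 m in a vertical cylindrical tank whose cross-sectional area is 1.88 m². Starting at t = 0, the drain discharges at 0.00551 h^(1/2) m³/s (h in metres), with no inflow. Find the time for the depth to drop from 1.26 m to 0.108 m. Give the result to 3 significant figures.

542 s

Accumulation of liquid (constant cross-section A): A dh/dt = −0.00551 √h.
Separate and integrate: 2(√h − √h₀) = −(0.00551/A) t.
t = 2A(√h₀ − √h)/0.00551 = 2·1.88·(√1.26 − √0.108)/0.00551
  = 3.7600 × (1.1225 − 0.32863) / 0.00551 = 541.73 s.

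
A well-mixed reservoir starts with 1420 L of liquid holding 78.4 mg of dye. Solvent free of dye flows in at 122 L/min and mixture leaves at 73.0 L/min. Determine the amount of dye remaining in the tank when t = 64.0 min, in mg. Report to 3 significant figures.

Total volume: dV/dt = Q_in − Q_out = 49.000 L/min, so V(t) = 1420 + 49.000 t and V(64.0) = 4556.0 L.
Solute balance: dm/dt = 0 − Q_out C = −Q_out m/V(t).
dm/m = −Q_out dt/(V₀ + 49.000 t); integrating gives ln(m/m₀) = −(Q_out/(Q_in−Q_out)) ln(V/V₀).
m = m₀ (V₀/V)^(Q_out/(Q_in−Q_out)) = 78.4 × (1420/4556.0)^(1.4898) = 13.805 mg.

13.8 mg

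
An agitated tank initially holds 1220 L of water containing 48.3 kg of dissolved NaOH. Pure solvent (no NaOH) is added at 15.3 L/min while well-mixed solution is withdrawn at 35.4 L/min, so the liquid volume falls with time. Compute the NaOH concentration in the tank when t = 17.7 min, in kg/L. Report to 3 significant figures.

Total volume: dV/dt = Q_in − Q_out = -20.100 L/min, so V(t) = 1220 − 20.100 t and V(17.7) = 864.23 L.
Species balance (pure solvent in): dm/dt = −Q_out · m/V(t).
Separate: dm/m = −Q_out dt/V(t) ⇒ ln(m/m₀) = −(Q_out/(Q_in−Q_out)) ln(V/V₀).
m = m₀ (V₀/V)^(Q_out/(Q_in−Q_out)) = 48.3 × (1220/864.23)^(-1.7612) = 26.317 kg.
C = m/V = 26.317/864.23 = 0.030452 kg/L.

0.0305 kg/L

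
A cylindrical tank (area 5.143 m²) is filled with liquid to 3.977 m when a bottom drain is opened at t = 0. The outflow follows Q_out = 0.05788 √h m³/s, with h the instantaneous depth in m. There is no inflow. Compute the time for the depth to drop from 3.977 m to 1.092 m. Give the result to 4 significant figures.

With no inflow, A dh/dt = −0.05788 √h.
This is separable: 2 d(√h)/dt = −0.05788/A, so √h = √h₀ − (0.05788/(2A)) t.
t = 2A(√h₀ − √h)/0.05788 = 2·5.143·(√3.977 − √1.092)/0.05788
  = 10.2860 × (1.99424 − 1.04499) / 0.05788 = 168.694 s.

168.7 s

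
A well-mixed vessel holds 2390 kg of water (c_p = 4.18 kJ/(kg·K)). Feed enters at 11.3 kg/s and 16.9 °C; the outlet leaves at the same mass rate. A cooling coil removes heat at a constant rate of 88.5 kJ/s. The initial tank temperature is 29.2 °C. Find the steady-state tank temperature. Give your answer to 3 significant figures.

M c_p dT/dt = ṁ c_p (T_in − T) − Q̇.
At steady state dT/dt = 0 ⇒ T_ss = T_in − Q̇/(ṁ c_p) = 16.9 − 88.5/(11.3·4.18) = 15.026 °C.

15.0 °C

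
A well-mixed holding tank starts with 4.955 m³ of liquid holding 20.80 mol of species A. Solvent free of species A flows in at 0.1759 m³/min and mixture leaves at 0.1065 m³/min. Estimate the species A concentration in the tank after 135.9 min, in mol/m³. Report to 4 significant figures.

0.2817 mol/m³

Total volume: dV/dt = Q_in − Q_out = 0.0694000 m³/min, so V(t) = 4.955 + 0.0694000 t and V(135.9) = 14.3865 m³.
No species A enters, so dm/dt = −Q_out · (m/V).
Separate: dm/m = −Q_out dt/V(t) ⇒ ln(m/m₀) = −(Q_out/(Q_in−Q_out)) ln(V/V₀).
m = m₀ (V₀/V)^(Q_out/(Q_in−Q_out)) = 20.80 × (4.955/14.3865)^(1.53458) = 4.05219 mol.
C = m/V = 4.05219/14.3865 = 0.281667 mol/m³.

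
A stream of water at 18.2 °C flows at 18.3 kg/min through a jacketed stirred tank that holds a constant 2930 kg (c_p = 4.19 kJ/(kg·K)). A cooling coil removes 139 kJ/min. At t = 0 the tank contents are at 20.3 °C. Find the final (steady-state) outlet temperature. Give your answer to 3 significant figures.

M c_p dT/dt = ṁ c_p (T_in − T) − Q̇.
At steady state dT/dt = 0 ⇒ T_ss = T_in − Q̇/(ṁ c_p) = 18.2 − 139/(18.3·4.19) = 16.387 °C.

16.4 °C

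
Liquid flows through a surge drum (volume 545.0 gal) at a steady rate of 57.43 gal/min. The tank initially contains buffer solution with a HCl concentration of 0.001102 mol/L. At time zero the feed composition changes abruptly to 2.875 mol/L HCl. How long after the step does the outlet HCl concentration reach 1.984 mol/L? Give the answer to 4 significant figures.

11.11 min

Unsteady species balance (constant V, well mixed): V dC/dt = Q(C_in − C), so τ = V/Q = 9.48981 min.
C(t) = C_in + (C₀ − C_in) e^(−t/τ). Set C = 1.984 and solve for t:
e^(−t/τ) = (C − C_in)/(C₀ − C_in) = (1.984 − 2.875)/(0.001102 − 2.875) = 0.310032
t = −τ ln(…) = 9.48981 × 1.17108 = 11.1133 min.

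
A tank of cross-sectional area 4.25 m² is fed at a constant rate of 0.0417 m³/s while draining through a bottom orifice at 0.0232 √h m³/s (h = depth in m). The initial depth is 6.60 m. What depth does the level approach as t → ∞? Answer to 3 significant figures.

Volume balance on the tank: A dh/dt = Q_in − 0.0232 √h. At steady state dh/dt = 0:
Q_in = 0.0232 √h_ss ⇒ √h_ss = 0.0417/0.0232 = 1.7974.
h_ss = 1.7974² = 3.2307 m. (Since h₀ = 6.60 m > h_ss, the level will fall toward this value.)

3.23 m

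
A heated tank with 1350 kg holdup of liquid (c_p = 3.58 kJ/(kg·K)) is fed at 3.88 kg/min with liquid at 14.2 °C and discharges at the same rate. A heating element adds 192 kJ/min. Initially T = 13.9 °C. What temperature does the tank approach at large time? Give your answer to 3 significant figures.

M c_p dT/dt = ṁ c_p (T_in − T) + Q̇.
At steady state dT/dt = 0 ⇒ T_ss = T_in + Q̇/(ṁ c_p) = 14.2 + 192/(3.88·3.58) = 28.022 °C.

28.0 °C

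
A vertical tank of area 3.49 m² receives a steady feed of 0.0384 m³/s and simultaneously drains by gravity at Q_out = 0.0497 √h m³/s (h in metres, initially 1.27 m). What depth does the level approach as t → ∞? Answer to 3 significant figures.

Level balance: A dh/dt = 0.0384 − 0.0497 √h. Setting dh/dt = 0:
Q_in = 0.0497 √h_ss ⇒ √h_ss = 0.0384/0.0497 = 0.77264.
h_ss = 0.77264² = 0.59697 m. (Since h₀ = 1.27 m > h_ss, the level will fall toward this value.)

0.597 m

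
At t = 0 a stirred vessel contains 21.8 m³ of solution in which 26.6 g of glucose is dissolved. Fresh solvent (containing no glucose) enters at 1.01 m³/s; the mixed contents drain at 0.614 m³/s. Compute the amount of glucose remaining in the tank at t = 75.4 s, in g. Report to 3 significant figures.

6.98 g

Let m(t) be the amount of glucose. Volume: V(t) = V₀ + (Q_in − Q_out) t = 21.8 + 0.39600 t; V(75.4) = 51.658 m³.
Solute balance: dm/dt = 0 − Q_out C = −Q_out m/V(t).
Separate: dm/m = −Q_out dt/V(t) ⇒ ln(m/m₀) = −(Q_out/(Q_in−Q_out)) ln(V/V₀).
m = m₀ (V₀/V)^(Q_out/(Q_in−Q_out)) = 26.6 × (21.8/51.658)^(1.5505) = 6.9812 g.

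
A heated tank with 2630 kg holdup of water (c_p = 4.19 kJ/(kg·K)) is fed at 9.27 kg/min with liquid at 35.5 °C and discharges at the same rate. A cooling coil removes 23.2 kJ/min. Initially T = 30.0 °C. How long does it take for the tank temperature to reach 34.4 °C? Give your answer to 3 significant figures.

646 min

Heat balance on the well-mixed liquid: M c_p dT/dt = ṁ c_p (T_in − T) − 23.2.
τ = M/ṁ = 283.71 min; T_ss = T_in − Q̇/(ṁ c_p) = 34.903 °C.
T(t) = T_ss + (T₀ − T_ss) e^(−t/τ). Set T = 34.4:
e^(−t/τ) = (34.4 − 34.903)/(30.0 − 34.903) = 0.10253
t = −283.71 · ln(0.10253) = 646.17 min.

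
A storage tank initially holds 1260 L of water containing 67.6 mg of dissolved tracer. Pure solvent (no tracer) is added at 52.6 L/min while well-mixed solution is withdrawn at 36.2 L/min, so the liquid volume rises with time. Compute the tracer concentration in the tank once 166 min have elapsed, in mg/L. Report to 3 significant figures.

Total volume: dV/dt = Q_in − Q_out = 16.400 L/min, so V(t) = 1260 + 16.400 t and V(166) = 3982.4 L.
Species balance (pure solvent in): dm/dt = −Q_out · m/V(t).
Separate: dm/m = −Q_out dt/V(t) ⇒ ln(m/m₀) = −(Q_out/(Q_in−Q_out)) ln(V/V₀).
m = m₀ (V₀/V)^(Q_out/(Q_in−Q_out)) = 67.6 × (1260/3982.4)^(2.2073) = 5.3307 mg.
C = m/V = 5.3307/3982.4 = 0.0013386 mg/L.

0.00134 mg/L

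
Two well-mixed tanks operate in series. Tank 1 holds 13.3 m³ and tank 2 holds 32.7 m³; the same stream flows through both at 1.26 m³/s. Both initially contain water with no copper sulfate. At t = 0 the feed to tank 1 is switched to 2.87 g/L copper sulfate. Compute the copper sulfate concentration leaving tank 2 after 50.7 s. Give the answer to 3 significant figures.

Each tank obeys Vᵢ dCᵢ/dt = Q(Cᵢ₋₁ − Cᵢ), so τᵢ = Vᵢ/Q.
τ₁ = 13.3/1.26 = 10.556 s; τ₂ = 32.7/1.26 = 25.952 s.
Solving the cascade with C₁(0)=C₂(0)=0 gives C₂(t) = C_in[1 − (τ₁ e^(−t/τ₁) − τ₂ e^(−t/τ₂))/(τ₁ − τ₂)].
At t = 50.7: e^(−t/τ₁) = 0.0082038, e^(−t/τ₂) = 0.14177.
C₂ = 2.87·[1 − (10.556·0.0082038 − 25.952·0.14177)/(-15.397)] = 2.87·0.76667 = 2.2003 g/L.

2.20 g/L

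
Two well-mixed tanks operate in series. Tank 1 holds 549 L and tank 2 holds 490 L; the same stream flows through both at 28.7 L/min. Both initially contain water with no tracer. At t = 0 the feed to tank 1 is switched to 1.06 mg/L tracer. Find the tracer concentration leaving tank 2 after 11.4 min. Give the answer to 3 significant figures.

Each tank obeys Vᵢ dCᵢ/dt = Q(Cᵢ₋₁ − Cᵢ), so τᵢ = Vᵢ/Q.
τ₁ = 549/28.7 = 19.129 min; τ₂ = 490/28.7 = 17.073 min.
Tank 1: C₁ = C_in(1 − e^(−t/τ₁)). Tank 2 (τ₁ ≠ τ₂): C₂ = C_in[1 − (τ₁ e^(−t/τ₁) − τ₂ e^(−t/τ₂))/(τ₁ − τ₂)].
At t = 11.4: e^(−t/τ₁) = 0.55104, e^(−t/τ₂) = 0.51288.
C₂ = 1.06·[1 − (19.129·0.55104 − 17.073·0.51288)/(2.0557)] = 1.06·0.13208 = 0.14000 mg/L.

0.140 mg/L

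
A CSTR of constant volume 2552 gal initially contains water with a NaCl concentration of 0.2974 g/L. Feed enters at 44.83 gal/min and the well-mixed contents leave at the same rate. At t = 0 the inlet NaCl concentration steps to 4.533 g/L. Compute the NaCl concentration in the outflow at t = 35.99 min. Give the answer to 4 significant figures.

Unsteady species balance (constant V, well mixed): V dC/dt = Q(C_in − C).
Time constant τ = V/Q = 2552/44.83 = 56.9262 min.
Integrating: C(t) = C_in + (C₀ − C_in) e^(−t/τ).
C(35.99) = 4.533 + (0.2974 − 4.533)·e^(−35.99/56.9262) = 4.533 + (-4.23560)·0.531409 = 2.28216 g/L.

2.282 g/L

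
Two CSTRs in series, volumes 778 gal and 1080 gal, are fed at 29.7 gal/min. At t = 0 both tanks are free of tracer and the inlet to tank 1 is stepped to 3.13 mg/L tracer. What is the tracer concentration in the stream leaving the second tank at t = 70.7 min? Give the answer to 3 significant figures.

Each tank obeys Vᵢ dCᵢ/dt = Q(Cᵢ₋₁ − Cᵢ), so τᵢ = Vᵢ/Q.
τ₁ = 778/29.7 = 26.195 min; τ₂ = 1080/29.7 = 36.364 min.
Tank 1: C₁ = C_in(1 − e^(−t/τ₁)). Tank 2 (τ₁ ≠ τ₂): C₂ = C_in[1 − (τ₁ e^(−t/τ₁) − τ₂ e^(−t/τ₂))/(τ₁ − τ₂)].
At t = 70.7: e^(−t/τ₁) = 0.067276, e^(−t/τ₂) = 0.14309.
C₂ = 3.13·[1 − (26.195·0.067276 − 36.364·0.14309)/(-10.168)] = 3.13·0.66158 = 2.0708 mg/L.

2.07 mg/L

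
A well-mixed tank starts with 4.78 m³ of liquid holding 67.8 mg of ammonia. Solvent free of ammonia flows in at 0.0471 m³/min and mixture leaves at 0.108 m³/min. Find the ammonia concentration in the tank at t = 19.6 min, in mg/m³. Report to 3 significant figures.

11.4 mg/m³

Let m(t) be the amount of ammonia. Volume: V(t) = V₀ + (Q_in − Q_out) t = 4.78 − 0.060900 t; V(19.6) = 3.5864 m³.
Species balance (pure solvent in): dm/dt = −Q_out · m/V(t).
dm/m = −Q_out dt/(V₀ − 0.060900 t); integrating gives ln(m/m₀) = −(Q_out/(Q_in−Q_out)) ln(V/V₀).
m = m₀ (V₀/V)^(Q_out/(Q_in−Q_out)) = 67.8 × (4.78/3.5864)^(-1.7734) = 40.734 mg.
C = m/V = 40.734/3.5864 = 11.358 mg/m³.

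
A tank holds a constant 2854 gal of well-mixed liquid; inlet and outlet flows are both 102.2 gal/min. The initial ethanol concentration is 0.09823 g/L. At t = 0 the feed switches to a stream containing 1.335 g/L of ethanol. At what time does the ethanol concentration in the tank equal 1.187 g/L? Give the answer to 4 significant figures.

59.29 min

Species balance: V dC/dt = Q(C_in − C) ⇒ τ = V/Q = 27.9256 min.
C(t) = C_in + (C₀ − C_in) e^(−t/τ). Set C = 1.187 and solve for t:
e^(−t/τ) = (C − C_in)/(C₀ − C_in) = (1.187 − 1.335)/(0.09823 − 1.335) = 0.119667
t = −τ ln(…) = 27.9256 × 2.12305 = 59.2874 min.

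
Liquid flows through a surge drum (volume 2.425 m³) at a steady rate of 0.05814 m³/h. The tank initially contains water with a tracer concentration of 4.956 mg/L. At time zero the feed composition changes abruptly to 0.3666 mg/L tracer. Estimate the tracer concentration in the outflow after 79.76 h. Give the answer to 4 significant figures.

Accumulation = in − out for the solute gives V dC/dt = Q(C_in − C).
Time constant τ = V/Q = 2.425/0.05814 = 41.7097 h.
This is linear first-order; C(t) = C_in + (C₀ − C_in) e^(−t/τ).
C(79.76) = 0.3666 + (4.956 − 0.3666)·e^(−79.76/41.7097) = 0.3666 + (4.58940)·0.147745 = 1.04466 mg/L.

1.045 mg/L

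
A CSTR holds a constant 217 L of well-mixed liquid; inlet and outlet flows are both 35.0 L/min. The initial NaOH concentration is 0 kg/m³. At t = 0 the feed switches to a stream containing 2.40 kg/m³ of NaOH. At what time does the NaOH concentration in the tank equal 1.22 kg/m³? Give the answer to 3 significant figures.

Species balance: V dC/dt = Q(C_in − C) ⇒ τ = V/Q = 6.2000 min.
C(t) = C_in + (C₀ − C_in) e^(−t/τ). Set C = 1.22 and solve for t:
e^(−t/τ) = (C − C_in)/(C₀ − C_in) = (1.22 − 2.40)/(0 − 2.40) = 0.49167
t = −τ ln(…) = 6.2000 × 0.70995 = 4.4017 min.

4.40 min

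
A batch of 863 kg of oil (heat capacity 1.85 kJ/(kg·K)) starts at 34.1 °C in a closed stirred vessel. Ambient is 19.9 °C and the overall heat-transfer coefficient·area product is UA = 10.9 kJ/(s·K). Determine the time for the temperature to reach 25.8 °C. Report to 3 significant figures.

Lumped-capacitance energy balance: M c_p dT/dt = UA(T_amb − T).
τ = M c_p/UA = 146.47 s; T_ss = T_amb = 19.900 °C.
T(t) = T_ss + (T₀ − T_ss)e^(−t/τ); set T = 25.8:
t = −τ ln[(T − T_ss)/(T₀ − T_ss)] = −146.47 · ln(0.41549) = 128.65 s.

129 s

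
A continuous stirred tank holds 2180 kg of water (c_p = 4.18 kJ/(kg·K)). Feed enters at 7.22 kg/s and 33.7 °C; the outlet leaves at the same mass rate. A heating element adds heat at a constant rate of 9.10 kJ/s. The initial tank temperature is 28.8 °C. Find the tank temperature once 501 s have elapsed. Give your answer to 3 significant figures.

Unsteady energy balance on the tank contents: M c_p dT/dt = ṁ c_p (T_in − T) + 9.10.
Rearrange: dT/dt = (T_ss − T)/τ with τ = M/ṁ = 301.94 s and T_ss = T_in + Q̇/(ṁ c_p) = 34.002 °C.
T approaches T_ss exponentially: T(t) = T_ss + (T₀ − T_ss) e^(−t/τ).
T(501) = 34.002 + (-5.2015)·e^(−501/301.94) = 34.002 + (-5.2015)·0.19028 = 33.012 °C.

33.0 °C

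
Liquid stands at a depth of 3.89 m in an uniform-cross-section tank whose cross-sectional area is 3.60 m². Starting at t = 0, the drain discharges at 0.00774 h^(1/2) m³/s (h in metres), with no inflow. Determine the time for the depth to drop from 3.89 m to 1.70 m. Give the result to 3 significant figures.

622 s

Accumulation of liquid (constant cross-section A): A dh/dt = −0.00774 √h.
This is separable: 2 d(√h)/dt = −0.00774/A, so √h = √h₀ − (0.00774/(2A)) t.
t = 2A(√h₀ − √h)/0.00774 = 2·3.60·(√3.89 − √1.70)/0.00774
  = 7.2000 × (1.9723 − 1.3038) / 0.00774 = 621.83 s.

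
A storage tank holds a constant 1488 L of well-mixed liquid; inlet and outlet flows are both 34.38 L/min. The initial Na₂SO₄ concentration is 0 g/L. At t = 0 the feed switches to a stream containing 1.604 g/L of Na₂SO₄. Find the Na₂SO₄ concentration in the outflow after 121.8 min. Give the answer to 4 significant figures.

Transient balance on the dissolved component: V dC/dt = Q(C_in − C).
Time constant τ = V/Q = 1488/34.38 = 43.2810 min.
Solution: C(t) = C_in + (C₀ − C_in) e^(−t/τ).
C(121.8) = 1.604 + (0 − 1.604)·e^(−121.8/43.2810) = 1.604 + (-1.60400)·0.0599545 = 1.50783 g/L.

1.508 g/L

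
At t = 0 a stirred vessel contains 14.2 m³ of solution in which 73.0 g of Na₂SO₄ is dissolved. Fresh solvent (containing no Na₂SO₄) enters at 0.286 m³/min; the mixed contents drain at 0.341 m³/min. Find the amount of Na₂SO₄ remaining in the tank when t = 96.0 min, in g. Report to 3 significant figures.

4.09 g

Total volume: dV/dt = Q_in − Q_out = -0.055000 m³/min, so V(t) = 14.2 − 0.055000 t and V(96.0) = 8.9200 m³.
Species balance (pure solvent in): dm/dt = −Q_out · m/V(t).
Separate: dm/m = −Q_out dt/V(t) ⇒ ln(m/m₀) = −(Q_out/(Q_in−Q_out)) ln(V/V₀).
m = m₀ (V₀/V)^(Q_out/(Q_in−Q_out)) = 73.0 × (14.2/8.9200)^(-6.2000) = 4.0869 g.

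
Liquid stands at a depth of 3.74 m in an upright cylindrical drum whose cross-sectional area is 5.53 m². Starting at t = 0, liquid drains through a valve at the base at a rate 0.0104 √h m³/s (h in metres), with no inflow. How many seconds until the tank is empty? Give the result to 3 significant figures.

A dh/dt = −Q_out = −0.0104 √h.
This is separable: 2 d(√h)/dt = −0.0104/A, so √h = √h₀ − (0.0104/(2A)) t.
Set h = 0: 2√h₀ = (0.0104/A) t_empty ⇒ t_empty = 2A√h₀/0.0104.
t_empty = 2·5.53·√3.74/0.0104 = 11.060·1.9339/0.0104 = 2056.6 s.

2060 s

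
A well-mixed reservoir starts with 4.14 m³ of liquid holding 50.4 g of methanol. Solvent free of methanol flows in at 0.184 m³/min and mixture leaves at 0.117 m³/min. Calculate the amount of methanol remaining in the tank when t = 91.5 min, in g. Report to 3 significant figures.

Total volume: dV/dt = Q_in − Q_out = 0.067000 m³/min, so V(t) = 4.14 + 0.067000 t and V(91.5) = 10.270 m³.
Solute balance: dm/dt = 0 − Q_out C = −Q_out m/V(t).
Separate: dm/m = −Q_out dt/V(t) ⇒ ln(m/m₀) = −(Q_out/(Q_in−Q_out)) ln(V/V₀).
m = m₀ (V₀/V)^(Q_out/(Q_in−Q_out)) = 50.4 × (4.14/10.270)^(1.7463) = 10.313 g.

10.3 g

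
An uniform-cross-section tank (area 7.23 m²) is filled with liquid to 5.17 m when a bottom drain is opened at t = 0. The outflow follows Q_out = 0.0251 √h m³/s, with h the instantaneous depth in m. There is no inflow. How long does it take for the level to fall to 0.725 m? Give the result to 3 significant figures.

819 s

With no inflow, A dh/dt = −0.0251 √h.
Separate and integrate: 2(√h − √h₀) = −(0.0251/A) t.
t = 2A(√h₀ − √h)/0.0251 = 2·7.23·(√5.17 − √0.725)/0.0251
  = 14.460 × (2.2738 − 0.85147) / 0.0251 = 819.38 s.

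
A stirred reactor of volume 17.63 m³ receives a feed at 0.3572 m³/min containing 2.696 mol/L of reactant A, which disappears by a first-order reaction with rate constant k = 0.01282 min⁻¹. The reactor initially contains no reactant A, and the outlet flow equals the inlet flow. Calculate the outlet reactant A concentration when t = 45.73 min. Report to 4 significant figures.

1.287 mol/L

Accumulation = in − out − consumed: V dC/dt = Q C_in − Q C − k V C.
dC/dt = (Q/V) C_in − (Q/V + k) C; effective rate a = Q/V + k = 0.0202609 + 0.01282 = 0.0330809 min⁻¹.
C_ss = Q C_in/(Q + kV) = 1.65121 mol/L; C(t) = C_ss + (C₀ − C_ss) e^(−a t).
C(45.73) = 1.65121 + (-1.65121)·e^(−0.0330809·45.73) = 1.65121 + (-1.65121)·0.220294 = 1.28746 mol/L.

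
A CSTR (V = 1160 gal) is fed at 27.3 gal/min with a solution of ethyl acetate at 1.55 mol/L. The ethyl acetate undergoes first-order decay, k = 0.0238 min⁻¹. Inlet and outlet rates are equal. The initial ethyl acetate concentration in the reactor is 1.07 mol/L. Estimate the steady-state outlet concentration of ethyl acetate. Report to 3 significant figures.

0.771 mol/L

Accumulation = in − out − consumed: V dC/dt = Q C_in − Q C − k V C.
At steady state: 0 = Q C_in − (Q + kV) C_ss, so C_ss = Q C_in/(Q + kV).
C_ss = 27.3·1.55/(27.3 + 0.0238·1160) = 42.315/54.908 = 0.77065 mol/L.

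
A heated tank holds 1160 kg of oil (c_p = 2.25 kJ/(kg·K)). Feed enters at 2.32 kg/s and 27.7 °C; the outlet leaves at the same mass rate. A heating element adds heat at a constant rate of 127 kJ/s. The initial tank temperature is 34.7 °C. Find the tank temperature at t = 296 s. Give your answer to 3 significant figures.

42.4 °C

M c_p dT/dt = ṁ c_p (T_in − T) + Q̇.
τ = M/ṁ = 500.00 s; T_ss = T_in + Q̇/(ṁ c_p) = 27.7 + 127/(2.32·2.25) = 52.030 °C.
Solution: T(t) = T_ss + (T₀ − T_ss) e^(−t/τ).
T(296) = 52.030 + (-17.330)·e^(−296/500.00) = 52.030 + (-17.330)·0.55322 = 42.442 °C.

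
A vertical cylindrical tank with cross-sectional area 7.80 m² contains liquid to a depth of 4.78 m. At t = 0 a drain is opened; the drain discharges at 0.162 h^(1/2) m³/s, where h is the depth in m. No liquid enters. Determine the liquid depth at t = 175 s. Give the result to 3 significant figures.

0.136 m

A dh/dt = −Q_out = −0.162 √h.
∫ h^(−1/2) dh = −(0.162/A) ∫ dt, giving 2√h = 2√h₀ − (0.162/A) t.
√h = √4.78 − 0.162·175/(2·7.80) = 2.1863 − 1.8173 = 0.36901.
h = 0.36901² = 0.13617 m.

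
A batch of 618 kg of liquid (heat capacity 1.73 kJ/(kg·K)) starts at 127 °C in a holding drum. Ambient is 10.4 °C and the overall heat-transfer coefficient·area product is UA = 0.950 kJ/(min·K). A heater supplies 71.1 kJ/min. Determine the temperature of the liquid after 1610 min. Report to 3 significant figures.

95.2 °C

Lumped-capacitance energy balance: M c_p dT/dt = UA(T_amb − T) + Q̇.
dT/dt = (T_ss − T)/τ with T_ss = T_amb + Q̇/UA = 10.4 + 71.1/0.950 = 85.242 °C, τ = M c_p/UA = 618·1.73/0.950 = 1125.4 min.
This is linear first-order; T(t) = T_ss + (T₀ − T_ss) e^(−t/τ).
T(1610) = 85.242 + (41.758)·0.23917 = 95.229 °C.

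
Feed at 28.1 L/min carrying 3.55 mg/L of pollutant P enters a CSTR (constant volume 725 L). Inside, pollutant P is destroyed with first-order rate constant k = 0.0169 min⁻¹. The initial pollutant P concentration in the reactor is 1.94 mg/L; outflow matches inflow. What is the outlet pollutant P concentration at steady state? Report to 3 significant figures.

2.47 mg/L

Accumulation = in − out − consumed: V dC/dt = Q C_in − Q C − k V C.
At steady state: 0 = Q C_in − (Q + kV) C_ss, so C_ss = Q C_in/(Q + kV).
C_ss = 28.1·3.55/(28.1 + 0.0169·725) = 99.755/40.352 = 2.4721 mg/L.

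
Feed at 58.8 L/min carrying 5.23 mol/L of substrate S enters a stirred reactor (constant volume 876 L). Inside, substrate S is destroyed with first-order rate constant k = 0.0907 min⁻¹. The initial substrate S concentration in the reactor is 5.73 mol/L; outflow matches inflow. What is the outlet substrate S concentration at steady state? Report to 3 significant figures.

2.22 mol/L

Accumulation = in − out − consumed: V dC/dt = Q C_in − Q C − k V C.
Steady state (dC/dt = 0): C_ss = Q C_in/(Q + kV) = C_in/(1 + kV/Q).
C_ss = 58.8·5.23/(58.8 + 0.0907·876) = 307.52/138.25 = 2.2244 mol/L.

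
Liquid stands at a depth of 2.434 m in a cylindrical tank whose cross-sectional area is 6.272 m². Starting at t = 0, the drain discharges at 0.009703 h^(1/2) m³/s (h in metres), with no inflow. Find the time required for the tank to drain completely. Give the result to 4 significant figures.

With no inflow, A dh/dt = −0.009703 √h.
Separate and integrate: 2(√h − √h₀) = −(0.009703/A) t.
Tank is empty when √h = 0: t_empty = 2A√h₀/0.009703.
t_empty = 2·6.272·√2.434/0.009703 = 12.5440·1.56013/0.009703 = 2016.93 s.

2017 s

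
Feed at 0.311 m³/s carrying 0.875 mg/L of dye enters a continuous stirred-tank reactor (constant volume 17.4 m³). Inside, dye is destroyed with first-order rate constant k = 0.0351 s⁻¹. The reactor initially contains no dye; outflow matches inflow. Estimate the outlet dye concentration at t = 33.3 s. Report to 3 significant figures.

0.245 mg/L

Species balance: V dC/dt = Q C_in − Q C − k V C.
This is linear with rate a = Q/V + k = 0.052974 s⁻¹.
C_ss = Q C_in/(Q + kV) = 0.29523 mg/L; C(t) = C_ss + (C₀ − C_ss) e^(−a t).
C(33.3) = 0.29523 + (-0.29523)·e^(−0.052974·33.3) = 0.29523 + (-0.29523)·0.17135 = 0.24464 mg/L.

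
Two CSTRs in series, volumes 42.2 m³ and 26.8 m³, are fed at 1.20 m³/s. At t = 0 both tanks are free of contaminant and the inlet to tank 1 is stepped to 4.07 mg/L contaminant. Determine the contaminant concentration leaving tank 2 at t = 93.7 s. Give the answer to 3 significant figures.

Species balance on tank i: dCᵢ/dt = (Cᵢ₋₁ − Cᵢ)/τᵢ with τᵢ = Vᵢ/Q.
τ₁ = 42.2/1.20 = 35.167 s; τ₂ = 26.8/1.20 = 22.333 s.
Solving the cascade with C₁(0)=C₂(0)=0 gives C₂(t) = C_in[1 − (τ₁ e^(−t/τ₁) − τ₂ e^(−t/τ₂))/(τ₁ − τ₂)].
At t = 93.7: e^(−t/τ₁) = 0.069637, e^(−t/τ₂) = 0.015063.
C₂ = 4.07·[1 − (35.167·0.069637 − 22.333·0.015063)/(12.833)] = 4.07·0.83539 = 3.4000 mg/L.

3.40 mg/L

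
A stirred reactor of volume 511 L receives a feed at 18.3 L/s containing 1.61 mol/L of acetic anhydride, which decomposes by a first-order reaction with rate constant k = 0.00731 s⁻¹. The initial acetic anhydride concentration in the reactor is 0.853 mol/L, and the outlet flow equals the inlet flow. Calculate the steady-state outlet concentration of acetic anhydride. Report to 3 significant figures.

Accumulation = in − out − consumed: V dC/dt = Q C_in − Q C − k V C.
At steady state: 0 = Q C_in − (Q + kV) C_ss, so C_ss = Q C_in/(Q + kV).
C_ss = 18.3·1.61/(18.3 + 0.00731·511) = 29.463/22.035 = 1.3371 mol/L.

1.34 mol/L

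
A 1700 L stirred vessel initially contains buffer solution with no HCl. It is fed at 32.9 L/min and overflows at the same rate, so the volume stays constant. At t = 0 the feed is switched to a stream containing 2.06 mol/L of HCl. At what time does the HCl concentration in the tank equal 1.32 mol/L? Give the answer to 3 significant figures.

52.9 min

Species balance on the tank: V dC/dt = Q(C_in − C), so τ = V/Q = 51.672 min.
C(t) = C_in + (C₀ − C_in) e^(−t/τ). Set C = 1.32 and solve for t:
e^(−t/τ) = (C − C_in)/(C₀ − C_in) = (1.32 − 2.06)/(0 − 2.06) = 0.35922
t = −τ ln(…) = 51.672 × 1.0238 = 52.902 min.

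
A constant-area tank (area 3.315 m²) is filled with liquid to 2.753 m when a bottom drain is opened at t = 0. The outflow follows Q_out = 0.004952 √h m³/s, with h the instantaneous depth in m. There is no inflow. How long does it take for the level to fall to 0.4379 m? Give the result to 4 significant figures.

1335 s

With no inflow, A dh/dt = −0.004952 √h.
Separate and integrate: 2(√h − √h₀) = −(0.004952/A) t.
t = 2A(√h₀ − √h)/0.004952 = 2·3.315·(√2.753 − √0.4379)/0.004952
  = 6.63000 × (1.65922 − 0.661740) / 0.004952 = 1335.47 s.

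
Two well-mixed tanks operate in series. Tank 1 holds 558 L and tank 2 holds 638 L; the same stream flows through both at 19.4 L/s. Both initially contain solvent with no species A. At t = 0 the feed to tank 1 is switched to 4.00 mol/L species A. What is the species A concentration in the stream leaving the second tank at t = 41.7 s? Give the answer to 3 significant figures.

Each tank obeys Vᵢ dCᵢ/dt = Q(Cᵢ₋₁ − Cᵢ), so τᵢ = Vᵢ/Q.
τ₁ = 558/19.4 = 28.763 s; τ₂ = 638/19.4 = 32.887 s.
Tank 1: C₁ = C_in(1 − e^(−t/τ₁)). Tank 2 (τ₁ ≠ τ₂): C₂ = C_in[1 − (τ₁ e^(−t/τ₁) − τ₂ e^(−t/τ₂))/(τ₁ − τ₂)].
At t = 41.7: e^(−t/τ₁) = 0.23462, e^(−t/τ₂) = 0.28140.
C₂ = 4.00·[1 − (28.763·0.23462 − 32.887·0.28140)/(-4.1237)] = 4.00·0.39235 = 1.5694 mol/L.

1.57 mol/L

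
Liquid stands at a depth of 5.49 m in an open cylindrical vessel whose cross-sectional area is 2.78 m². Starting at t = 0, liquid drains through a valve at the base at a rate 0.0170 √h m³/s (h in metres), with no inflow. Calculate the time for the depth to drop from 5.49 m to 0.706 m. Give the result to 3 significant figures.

A dh/dt = −Q_out = −0.0170 √h.
This is separable: 2 d(√h)/dt = −0.0170/A, so √h = √h₀ − (0.0170/(2A)) t.
t = 2A(√h₀ − √h)/0.0170 = 2·2.78·(√5.49 − √0.706)/0.0170
  = 5.5600 × (2.3431 − 0.84024) / 0.0170 = 491.52 s.

492 s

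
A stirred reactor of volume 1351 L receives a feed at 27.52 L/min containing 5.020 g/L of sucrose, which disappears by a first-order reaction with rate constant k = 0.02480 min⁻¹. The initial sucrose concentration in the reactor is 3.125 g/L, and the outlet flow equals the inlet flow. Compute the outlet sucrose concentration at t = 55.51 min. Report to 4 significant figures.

2.334 g/L

Species balance: V dC/dt = Q C_in − Q C − k V C.
This is linear with rate a = Q/V + k = 0.0451701 min⁻¹.
C_ss = Q C_in/(Q + kV) = 2.26384 g/L; C(t) = C_ss + (C₀ − C_ss) e^(−a t).
C(55.51) = 2.26384 + (0.861160)·e^(−0.0451701·55.51) = 2.26384 + (0.861160)·0.0814805 = 2.33401 g/L.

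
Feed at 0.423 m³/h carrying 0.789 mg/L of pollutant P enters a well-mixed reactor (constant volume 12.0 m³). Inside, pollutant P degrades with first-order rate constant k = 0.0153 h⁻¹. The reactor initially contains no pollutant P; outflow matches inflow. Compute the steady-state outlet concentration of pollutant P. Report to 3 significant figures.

0.550 mg/L

Species balance: V dC/dt = Q C_in − Q C − k V C.
Steady state (dC/dt = 0): C_ss = Q C_in/(Q + kV) = C_in/(1 + kV/Q).
C_ss = 0.423·0.789/(0.423 + 0.0153·12.0) = 0.33375/0.60660 = 0.55019 mg/L.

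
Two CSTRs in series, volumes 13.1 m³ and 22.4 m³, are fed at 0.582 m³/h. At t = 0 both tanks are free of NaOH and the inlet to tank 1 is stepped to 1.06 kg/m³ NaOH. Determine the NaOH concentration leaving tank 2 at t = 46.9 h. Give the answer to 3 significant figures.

Species balance on tank i: dCᵢ/dt = (Cᵢ₋₁ − Cᵢ)/τᵢ with τᵢ = Vᵢ/Q.
τ₁ = 13.1/0.582 = 22.509 h; τ₂ = 22.4/0.582 = 38.488 h.
Tank 1: C₁ = C_in(1 − e^(−t/τ₁)). Tank 2 (τ₁ ≠ τ₂): C₂ = C_in[1 − (τ₁ e^(−t/τ₁) − τ₂ e^(−t/τ₂))/(τ₁ − τ₂)].
At t = 46.9: e^(−t/τ₁) = 0.12448, e^(−t/τ₂) = 0.29565.
C₂ = 1.06·[1 − (22.509·0.12448 − 38.488·0.29565)/(-15.979)] = 1.06·0.46322 = 0.49101 kg/m³.

0.491 kg/m³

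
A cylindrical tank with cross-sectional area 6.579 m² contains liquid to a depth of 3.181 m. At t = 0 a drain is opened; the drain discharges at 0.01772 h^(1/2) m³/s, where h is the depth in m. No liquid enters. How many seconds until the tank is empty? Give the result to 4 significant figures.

A dh/dt = −Q_out = −0.01772 √h.
Separate and integrate: 2(√h − √h₀) = −(0.01772/A) t.
Set h = 0: 2√h₀ = (0.01772/A) t_empty ⇒ t_empty = 2A√h₀/0.01772.
t_empty = 2·6.579·√3.181/0.01772 = 13.1580·1.78354/0.01772 = 1324.37 s.

1324 s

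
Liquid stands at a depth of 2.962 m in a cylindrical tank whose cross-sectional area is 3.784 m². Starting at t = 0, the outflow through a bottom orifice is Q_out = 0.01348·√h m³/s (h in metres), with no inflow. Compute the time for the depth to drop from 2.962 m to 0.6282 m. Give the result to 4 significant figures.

Unsteady balance on liquid volume: A dh/dt = −0.01348 √h.
Separate and integrate: 2(√h − √h₀) = −(0.01348/A) t.
t = 2A(√h₀ − √h)/0.01348 = 2·3.784·(√2.962 − √0.6282)/0.01348
  = 7.56800 × (1.72105 − 0.792591) / 0.01348 = 521.258 s.

521.3 s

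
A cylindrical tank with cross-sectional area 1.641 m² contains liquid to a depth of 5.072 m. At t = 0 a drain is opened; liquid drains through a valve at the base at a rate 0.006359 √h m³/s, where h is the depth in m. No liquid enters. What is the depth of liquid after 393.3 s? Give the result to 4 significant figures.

A dh/dt = −Q_out = −0.006359 √h.
Separate and integrate: 2(√h − √h₀) = −(0.006359/A) t.
√h = √5.072 − 0.006359·393.3/(2·1.641) = 2.25211 − 0.762034 = 1.49008.
h = 1.49008² = 2.22033 m.

2.220 m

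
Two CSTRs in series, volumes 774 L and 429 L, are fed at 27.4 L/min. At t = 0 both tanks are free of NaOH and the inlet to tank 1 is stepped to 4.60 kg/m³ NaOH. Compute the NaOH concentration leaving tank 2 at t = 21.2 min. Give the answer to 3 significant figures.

1.20 kg/m³

Species balance on tank i: dCᵢ/dt = (Cᵢ₋₁ − Cᵢ)/τᵢ with τᵢ = Vᵢ/Q.
τ₁ = 774/27.4 = 28.248 min; τ₂ = 429/27.4 = 15.657 min.
Tank 1: C₁ = C_in(1 − e^(−t/τ₁)). Tank 2 (τ₁ ≠ τ₂): C₂ = C_in[1 − (τ₁ e^(−t/τ₁) − τ₂ e^(−t/τ₂))/(τ₁ − τ₂)].
At t = 21.2: e^(−t/τ₁) = 0.47213, e^(−t/τ₂) = 0.25820.
C₂ = 4.60·[1 − (28.248·0.47213 − 15.657·0.25820)/(12.591)] = 4.60·0.26184 = 1.2045 kg/m³.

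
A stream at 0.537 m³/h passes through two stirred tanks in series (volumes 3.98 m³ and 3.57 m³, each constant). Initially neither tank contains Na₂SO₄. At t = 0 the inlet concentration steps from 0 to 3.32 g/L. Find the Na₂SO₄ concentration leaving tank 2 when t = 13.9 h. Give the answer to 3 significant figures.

Time constants: τᵢ = Vᵢ/Q for each well-mixed tank.
τ₁ = 3.98/0.537 = 7.4115 h; τ₂ = 3.57/0.537 = 6.6480 h.
Tank 1: C₁ = C_in(1 − e^(−t/τ₁)). Tank 2 (τ₁ ≠ τ₂): C₂ = C_in[1 − (τ₁ e^(−t/τ₁) − τ₂ e^(−t/τ₂))/(τ₁ − τ₂)].
At t = 13.9: e^(−t/τ₁) = 0.15329, e^(−t/τ₂) = 0.12358.
C₂ = 3.32·[1 − (7.4115·0.15329 − 6.6480·0.12358)/(0.76350)] = 3.32·0.58809 = 1.9524 g/L.

1.95 g/L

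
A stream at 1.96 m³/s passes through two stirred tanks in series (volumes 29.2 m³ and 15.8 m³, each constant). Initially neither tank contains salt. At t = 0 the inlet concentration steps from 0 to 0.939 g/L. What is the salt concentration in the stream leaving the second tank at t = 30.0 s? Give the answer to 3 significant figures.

0.693 g/L

Time constants: τᵢ = Vᵢ/Q for each well-mixed tank.
τ₁ = 29.2/1.96 = 14.898 s; τ₂ = 15.8/1.96 = 8.0612 s.
Tank 1: C₁ = C_in(1 − e^(−t/τ₁)). Tank 2 (τ₁ ≠ τ₂): C₂ = C_in[1 − (τ₁ e^(−t/τ₁) − τ₂ e^(−t/τ₂))/(τ₁ − τ₂)].
At t = 30.0: e^(−t/τ₁) = 0.13349, e^(−t/τ₂) = 0.024197.
C₂ = 0.939·[1 − (14.898·0.13349 − 8.0612·0.024197)/(6.8367)] = 0.939·0.73763 = 0.69264 g/L.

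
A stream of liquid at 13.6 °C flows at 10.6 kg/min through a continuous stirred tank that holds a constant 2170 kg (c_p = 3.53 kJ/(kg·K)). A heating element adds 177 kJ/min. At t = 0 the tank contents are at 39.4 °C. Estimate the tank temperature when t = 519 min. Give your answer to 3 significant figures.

20.0 °C

M c_p dT/dt = ṁ c_p (T_in − T) + Q̇.
τ = M/ṁ = 204.72 min; T_ss = T_in + Q̇/(ṁ c_p) = 13.6 + 177/(10.6·3.53) = 18.330 °C.
T approaches T_ss exponentially: T(t) = T_ss + (T₀ − T_ss) e^(−t/τ).
T(519) = 18.330 + (21.070)·e^(−519/204.72) = 18.330 + (21.070)·0.079245 = 20.000 °C.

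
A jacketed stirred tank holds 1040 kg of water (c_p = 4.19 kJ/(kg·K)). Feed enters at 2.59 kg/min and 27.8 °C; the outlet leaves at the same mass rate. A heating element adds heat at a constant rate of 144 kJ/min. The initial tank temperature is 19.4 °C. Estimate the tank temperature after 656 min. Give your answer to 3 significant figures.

36.8 °C

First-law balance (no shaft work): M c_p dT/dt = ṁ c_p (T_in − T) + 144.
Rearrange: dT/dt = (T_ss − T)/τ with τ = M/ṁ = 401.54 min and T_ss = T_in + Q̇/(ṁ c_p) = 41.069 °C.
Solution: T(t) = T_ss + (T₀ − T_ss) e^(−t/τ).
T(656) = 41.069 + (-21.669)·e^(−656/401.54) = 41.069 + (-21.669)·0.19521 = 36.839 °C.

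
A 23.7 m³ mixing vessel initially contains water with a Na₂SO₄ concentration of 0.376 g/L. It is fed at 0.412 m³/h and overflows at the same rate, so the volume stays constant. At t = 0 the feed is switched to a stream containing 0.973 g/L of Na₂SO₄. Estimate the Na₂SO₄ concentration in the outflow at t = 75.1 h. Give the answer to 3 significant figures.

0.811 g/L

Transient balance on the dissolved component: V dC/dt = Q(C_in − C).
So dC/dt = (C_in − C)/τ with τ = V/Q = 23.7/0.412 = 57.524 h.
C approaches C_in exponentially: C(t) = C_in + (C₀ − C_in) e^(−t/τ).
C(75.1) = 0.973 + (0.376 − 0.973)·e^(−75.1/57.524) = 0.973 + (-0.59700)·0.27103 = 0.81120 g/L.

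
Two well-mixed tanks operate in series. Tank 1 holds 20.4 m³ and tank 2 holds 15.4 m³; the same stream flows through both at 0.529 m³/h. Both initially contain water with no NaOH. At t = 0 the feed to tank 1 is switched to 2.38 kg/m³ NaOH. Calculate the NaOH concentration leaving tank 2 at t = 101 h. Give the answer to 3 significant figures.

Species balance on tank i: dCᵢ/dt = (Cᵢ₋₁ − Cᵢ)/τᵢ with τᵢ = Vᵢ/Q.
τ₁ = 20.4/0.529 = 38.563 h; τ₂ = 15.4/0.529 = 29.112 h.
Solving the cascade with C₁(0)=C₂(0)=0 gives C₂(t) = C_in[1 − (τ₁ e^(−t/τ₁) − τ₂ e^(−t/τ₂))/(τ₁ − τ₂)].
At t = 101: e^(−t/τ₁) = 0.072871, e^(−t/τ₂) = 0.031135.
C₂ = 2.38·[1 − (38.563·0.072871 − 29.112·0.031135)/(9.4518)] = 2.38·0.79858 = 1.9006 kg/m³.

1.90 kg/m³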